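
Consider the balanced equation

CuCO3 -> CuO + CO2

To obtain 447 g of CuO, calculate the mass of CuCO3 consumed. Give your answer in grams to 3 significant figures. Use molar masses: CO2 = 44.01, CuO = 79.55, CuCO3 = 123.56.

n(CuO) = 447.0 g / 79.55 g/mol = 5.619 mol.
From the equation the CuO:CuCO3 mole ratio is 1:1, so n(CuCO3) = 5.619 × 1/1 = 5.619 mol.
Mass of CuCO3 = 5.619 mol × 123.56 g/mol = 694.3 g.

694 g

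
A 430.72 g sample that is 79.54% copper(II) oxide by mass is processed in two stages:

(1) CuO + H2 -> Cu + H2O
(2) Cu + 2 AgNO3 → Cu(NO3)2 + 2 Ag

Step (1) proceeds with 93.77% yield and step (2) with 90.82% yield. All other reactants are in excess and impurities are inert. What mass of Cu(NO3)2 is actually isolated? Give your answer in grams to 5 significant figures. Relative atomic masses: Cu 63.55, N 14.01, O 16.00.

Pure CuO = 430.72 × 0.7954 = 342.595 g.
M(CuO) = 63.55 + 16.00 = 79.55 g/mol.
M(Cu(NO3)2) = 63.55 + 2(14.01) + 6(16.00) = 187.57 g/mol.
n(CuO) = 342.595 / 79.55 = 4.30666 mol.
Step 1 (CuO:Cu = 1:1): theoretical n(Cu) = 4.30666 mol; at 93.77% yield, n(Cu) = 4.03835 mol.
Step 2 (Cu:Cu(NO3)2 = 1:1): theoretical n(Cu(NO3)2) = 4.03835 mol, so theoretical mass = 4.03835 × 187.57 = 757.474 g.
At 90.82% yield, actual mass of Cu(NO3)2 = 757.474 × 0.9082 = 687.938 g.

687.94 g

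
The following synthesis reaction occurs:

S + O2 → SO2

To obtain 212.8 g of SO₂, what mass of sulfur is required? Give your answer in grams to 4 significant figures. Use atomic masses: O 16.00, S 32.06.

M(SO2) = 32.06 + 2(16.00) = 64.06 g/mol.
M(S) = 32.06 g/mol.
n(SO2) = 212.80 g / 64.06 g/mol = 3.3219 mol.
From the equation the SO2:S mole ratio is 1:1, so n(S) = 3.3219 × 1/1 = 3.3219 mol.
Mass of S = 3.3219 mol × 32.06 g/mol = 106.50 g.

106.5 g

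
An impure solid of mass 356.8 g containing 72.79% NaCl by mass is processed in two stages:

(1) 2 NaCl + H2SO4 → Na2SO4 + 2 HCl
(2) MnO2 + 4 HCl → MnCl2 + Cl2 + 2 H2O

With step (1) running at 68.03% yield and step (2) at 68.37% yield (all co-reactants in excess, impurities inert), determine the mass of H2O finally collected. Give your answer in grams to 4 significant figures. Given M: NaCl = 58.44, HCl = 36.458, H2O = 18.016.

18.62 g

Pure NaCl = 356.8 × 0.7279 = 259.71 g.
n(NaCl) = 259.71 / 58.44 = 4.4441 mol.
Step 1 (NaCl:HCl = 2:2): theoretical n(HCl) = 4.4441 mol; at 68.03% yield, n(HCl) = 3.0233 mol.
Step 2 (HCl:H2O = 4:2): theoretical n(H2O) = 1.5117 mol, so theoretical mass = 1.5117 × 18.016 = 27.234 g.
At 68.37% yield, actual mass of H2O = 27.234 × 0.6837 = 18.620 g.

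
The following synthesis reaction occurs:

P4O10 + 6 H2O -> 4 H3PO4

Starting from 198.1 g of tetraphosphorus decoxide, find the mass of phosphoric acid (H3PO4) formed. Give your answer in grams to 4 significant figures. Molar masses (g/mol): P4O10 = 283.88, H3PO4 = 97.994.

273.5 g

n(P4O10) = 198.10 g / 283.88 g/mol = 0.69783 mol.
From the equation the P4O10:H3PO4 mole ratio is 1:4, so n(H3PO4) = 0.69783 × 4/1 = 2.7913 mol.
Mass of H3PO4 = 2.7913 mol × 97.994 g/mol = 273.53 g.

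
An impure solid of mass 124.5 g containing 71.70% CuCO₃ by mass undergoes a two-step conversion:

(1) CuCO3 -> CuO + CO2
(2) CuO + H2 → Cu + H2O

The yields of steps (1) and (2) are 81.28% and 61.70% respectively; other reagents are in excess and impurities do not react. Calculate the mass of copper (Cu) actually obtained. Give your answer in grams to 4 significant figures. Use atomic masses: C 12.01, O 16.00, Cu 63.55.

23.02 g

Pure CuCO3 = 124.5 × 0.7170 = 89.266 g.
M(CuCO3) = 63.55 + 12.01 + 3(16.00) = 123.56 g/mol.
M(Cu) = 63.55 g/mol.
n(CuCO3) = 89.266 / 123.56 = 0.72245 mol.
Step 1 (CuCO3:CuO = 1:1): theoretical n(CuO) = 0.72245 mol; at 81.28% yield, n(CuO) = 0.58721 mol.
Step 2 (CuO:Cu = 1:1): theoretical n(Cu) = 0.58721 mol, so theoretical mass = 0.58721 × 63.55 = 37.317 g.
At 61.70% yield, actual mass of Cu = 37.317 × 0.6170 = 23.025 g.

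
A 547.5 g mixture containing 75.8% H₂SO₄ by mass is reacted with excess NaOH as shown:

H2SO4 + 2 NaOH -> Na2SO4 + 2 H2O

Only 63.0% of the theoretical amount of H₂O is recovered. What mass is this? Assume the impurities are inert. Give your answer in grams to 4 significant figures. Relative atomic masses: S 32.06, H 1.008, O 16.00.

96.05 g

Pure H2SO4 available = 547.5 g × 0.758 = 415.00 g.
M(H2SO4) = 2(1.008) + 32.06 + 4(16.00) = 98.076 g/mol.
M(H2O) = 2(1.008) + 16.00 = 18.016 g/mol.
n(H2SO4) = 415.00 g / 98.076 g/mol = 4.2315 mol.
From the equation the H2SO4:H2O mole ratio is 1:2, so n(H2O) = 4.2315 × 2/1 = 8.4629 mol.
Mass of H2O = 8.4629 mol × 18.016 g/mol = 152.47 g.
Actual mass collected = 152.47 g × 0.630 = 96.055 g.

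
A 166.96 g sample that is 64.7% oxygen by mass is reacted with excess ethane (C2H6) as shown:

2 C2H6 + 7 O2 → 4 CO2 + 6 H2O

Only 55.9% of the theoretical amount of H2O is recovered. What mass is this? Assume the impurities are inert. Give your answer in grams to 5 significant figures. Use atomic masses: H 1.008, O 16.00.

29.140 g

Pure O2 available = 166.96 g × 0.647 = 108.023 g.
M(O2) = 2(16.00) = 32.00 g/mol.
M(H2O) = 2(1.008) + 16.00 = 18.016 g/mol.
n(O2) = 108.023 g / 32.00 g/mol = 3.37572 mol.
From the equation the O2:H2O mole ratio is 7:6, so n(H2O) = 3.37572 × 6/7 = 2.89348 mol.
Mass of H2O = 2.89348 mol × 18.016 g/mol = 52.1289 g.
Actual mass collected = 52.1289 g × 0.559 = 29.1400 g.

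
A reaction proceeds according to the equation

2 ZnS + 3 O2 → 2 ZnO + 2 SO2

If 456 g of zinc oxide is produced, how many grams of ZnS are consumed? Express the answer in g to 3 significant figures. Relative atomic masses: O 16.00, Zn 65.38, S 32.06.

M(ZnO) = 65.38 + 16.00 = 81.38 g/mol.
M(ZnS) = 65.38 + 32.06 = 97.44 g/mol.
n(ZnO) = 456.0 g / 81.38 g/mol = 5.603 mol.
From the equation the ZnO:ZnS mole ratio is 2:2, so n(ZnS) = 5.603 × 2/2 = 5.603 mol.
Mass of ZnS = 5.603 mol × 97.44 g/mol = 546.0 g.

546 g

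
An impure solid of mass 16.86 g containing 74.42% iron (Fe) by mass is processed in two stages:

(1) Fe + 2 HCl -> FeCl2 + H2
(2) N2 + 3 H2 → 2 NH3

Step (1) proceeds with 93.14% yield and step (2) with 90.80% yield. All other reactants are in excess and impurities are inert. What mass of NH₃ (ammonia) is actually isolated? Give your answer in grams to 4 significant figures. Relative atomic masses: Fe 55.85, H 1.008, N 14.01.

Pure Fe = 16.86 × 0.7442 = 12.547 g.
M(Fe) = 55.85 g/mol.
M(NH3) = 14.01 + 3(1.008) = 17.034 g/mol.
n(Fe) = 12.547 / 55.85 = 0.22466 mol.
Step 1 (Fe:H2 = 1:1): theoretical n(H2) = 0.22466 mol; at 93.14% yield, n(H2) = 0.20925 mol.
Step 2 (H2:NH3 = 3:2): theoretical n(NH3) = 0.13950 mol, so theoretical mass = 0.13950 × 17.034 = 2.3762 g.
At 90.80% yield, actual mass of NH3 = 2.3762 × 0.9080 = 2.1576 g.

2.158 g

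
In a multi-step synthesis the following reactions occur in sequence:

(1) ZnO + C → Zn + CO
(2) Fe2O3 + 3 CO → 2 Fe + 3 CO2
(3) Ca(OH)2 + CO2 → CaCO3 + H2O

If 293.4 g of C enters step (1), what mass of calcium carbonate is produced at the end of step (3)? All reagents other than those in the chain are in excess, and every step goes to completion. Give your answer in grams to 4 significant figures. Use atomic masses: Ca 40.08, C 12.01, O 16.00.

2445 g

M(C) = 12.01 g/mol.
M(CaCO3) = 40.08 + 12.01 + 3(16.00) = 100.09 g/mol.
n(C) = 293.4 / 12.01 = 24.430 mol.
Reaction (1): C→CO ratio 1:1 ⇒ n(CO) = 24.430 mol.
Reaction (2): CO→CO2 ratio 3:3 ⇒ n(CO2) = 24.430 mol.
Reaction (3): CO2→CaCO3 ratio 1:1 ⇒ n(CaCO3) = 24.430 mol.
Mass of CaCO3 = 24.430 × 100.09 = 2445.2 g.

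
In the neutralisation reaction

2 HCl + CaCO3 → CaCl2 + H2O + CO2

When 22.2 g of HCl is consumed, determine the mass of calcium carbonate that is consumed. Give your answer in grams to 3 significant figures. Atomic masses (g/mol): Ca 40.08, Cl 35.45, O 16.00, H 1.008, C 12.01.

30.5 g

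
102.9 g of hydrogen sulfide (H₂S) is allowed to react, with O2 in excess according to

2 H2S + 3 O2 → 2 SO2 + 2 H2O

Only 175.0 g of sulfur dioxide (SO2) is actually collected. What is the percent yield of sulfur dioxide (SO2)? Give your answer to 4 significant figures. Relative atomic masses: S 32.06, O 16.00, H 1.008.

90.47 %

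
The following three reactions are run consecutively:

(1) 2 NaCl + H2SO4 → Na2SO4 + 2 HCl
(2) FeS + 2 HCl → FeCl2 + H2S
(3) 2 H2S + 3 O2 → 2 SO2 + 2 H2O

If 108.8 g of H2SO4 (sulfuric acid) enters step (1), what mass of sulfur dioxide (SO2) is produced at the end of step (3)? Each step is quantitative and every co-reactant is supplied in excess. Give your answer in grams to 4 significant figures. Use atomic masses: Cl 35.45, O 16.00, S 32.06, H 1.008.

71.06 g

M(H2SO4) = 2(1.008) + 32.06 + 4(16.00) = 98.076 g/mol.
M(SO2) = 32.06 + 2(16.00) = 64.06 g/mol.
n(H2SO4) = 108.8 / 98.076 = 1.1093 mol.
Reaction (1): H2SO4→HCl ratio 1:2 ⇒ n(HCl) = 2.2187 mol.
Reaction (2): HCl→H2S ratio 2:1 ⇒ n(H2S) = 1.1093 mol.
Reaction (3): H2S→SO2 ratio 2:2 ⇒ n(SO2) = 1.1093 mol.
Mass of SO2 = 1.1093 × 64.06 = 71.065 g.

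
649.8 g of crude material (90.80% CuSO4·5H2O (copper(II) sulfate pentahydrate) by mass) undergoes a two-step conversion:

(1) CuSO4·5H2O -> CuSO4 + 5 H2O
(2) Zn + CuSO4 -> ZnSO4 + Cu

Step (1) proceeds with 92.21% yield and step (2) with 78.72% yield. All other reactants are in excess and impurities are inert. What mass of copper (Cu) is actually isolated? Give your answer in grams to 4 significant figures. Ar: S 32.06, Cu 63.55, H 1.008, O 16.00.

109.0 g

Pure CuSO4·5H2O = 649.8 × 0.9080 = 590.02 g.
M(CuSO4·5H2O) = 63.55 + 32.06 + 9(16.00) + 10(1.008) = 249.69 g/mol.
M(Cu) = 63.55 g/mol.
n(CuSO4·5H2O) = 590.02 / 249.69 = 2.3630 mol.
Step 1 (CuSO4·5H2O:CuSO4 = 1:1): theoretical n(CuSO4) = 2.3630 mol; at 92.21% yield, n(CuSO4) = 2.1789 mol.
Step 2 (CuSO4:Cu = 1:1): theoretical n(Cu) = 2.1789 mol, so theoretical mass = 2.1789 × 63.55 = 138.47 g.
At 78.72% yield, actual mass of Cu = 138.47 × 0.7872 = 109.00 g.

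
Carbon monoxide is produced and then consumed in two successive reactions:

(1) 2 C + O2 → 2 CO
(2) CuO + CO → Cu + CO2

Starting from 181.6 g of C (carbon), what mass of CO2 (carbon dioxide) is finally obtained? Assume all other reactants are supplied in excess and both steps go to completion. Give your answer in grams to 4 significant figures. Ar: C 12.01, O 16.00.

665.5 g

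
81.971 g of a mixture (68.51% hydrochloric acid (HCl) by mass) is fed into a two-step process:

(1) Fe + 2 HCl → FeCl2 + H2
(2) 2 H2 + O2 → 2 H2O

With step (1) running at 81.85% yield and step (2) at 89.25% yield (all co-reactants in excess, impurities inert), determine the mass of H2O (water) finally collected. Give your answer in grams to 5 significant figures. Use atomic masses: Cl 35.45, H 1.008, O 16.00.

Pure HCl = 81.971 × 0.6851 = 56.1583 g.
M(HCl) = 1.008 + 35.45 = 36.458 g/mol.
M(H2O) = 2(1.008) + 16.00 = 18.016 g/mol.
n(HCl) = 56.1583 / 36.458 = 1.54036 mol.
Step 1 (HCl:H2 = 2:1): theoretical n(H2) = 0.770178 mol; at 81.85% yield, n(H2) = 0.630391 mol.
Step 2 (H2:H2O = 2:2): theoretical n(H2O) = 0.630391 mol, so theoretical mass = 0.630391 × 18.016 = 11.3571 g.
At 89.25% yield, actual mass of H2O = 11.3571 × 0.8925 = 10.1362 g.

10.136 g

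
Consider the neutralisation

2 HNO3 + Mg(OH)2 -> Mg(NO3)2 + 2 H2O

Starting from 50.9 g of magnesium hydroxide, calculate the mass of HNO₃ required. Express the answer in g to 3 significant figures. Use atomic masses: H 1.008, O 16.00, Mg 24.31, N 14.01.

M(Mg(OH)2) = 24.31 + 2(16.00) + 2(1.008) = 58.326 g/mol.
M(HNO3) = 1.008 + 14.01 + 3(16.00) = 63.018 g/mol.
n(Mg(OH)2) = 50.90 g / 58.326 g/mol = 0.8727 mol.
From the equation the Mg(OH)2:HNO3 mole ratio is 1:2, so n(HNO3) = 0.8727 × 2/1 = 1.745 mol.
Mass of HNO3 = 1.745 mol × 63.018 g/mol = 110.0 g.

110 g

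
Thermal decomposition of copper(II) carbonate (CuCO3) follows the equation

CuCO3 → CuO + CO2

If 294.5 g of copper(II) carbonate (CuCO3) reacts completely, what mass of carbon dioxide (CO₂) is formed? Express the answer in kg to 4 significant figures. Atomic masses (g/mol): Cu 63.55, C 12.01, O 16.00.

0.1049 kg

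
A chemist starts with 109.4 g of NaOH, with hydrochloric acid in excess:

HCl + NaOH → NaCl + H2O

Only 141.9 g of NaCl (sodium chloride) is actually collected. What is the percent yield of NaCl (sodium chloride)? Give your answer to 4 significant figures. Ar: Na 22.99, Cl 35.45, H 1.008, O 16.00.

M(NaOH) = 22.99 + 16.00 + 1.008 = 39.998 g/mol.
M(NaCl) = 22.99 + 35.45 = 58.44 g/mol.
n(NaOH) = 109.40 g / 39.998 g/mol = 2.7351 mol.
From the equation the NaOH:NaCl mole ratio is 1:1, so n(NaCl) = 2.7351 × 1/1 = 2.7351 mol.
Mass of NaCl = 2.7351 mol × 58.44 g/mol = 159.84 g.
This is the theoretical yield. Percent yield = 141.9 g / 159.84 g × 100% = 88.776%.

88.78 %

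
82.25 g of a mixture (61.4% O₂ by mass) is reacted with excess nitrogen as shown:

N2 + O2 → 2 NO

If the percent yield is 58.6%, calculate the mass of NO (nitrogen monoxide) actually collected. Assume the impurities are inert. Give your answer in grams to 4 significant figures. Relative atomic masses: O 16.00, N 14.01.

55.51 g

Pure O2 available = 82.25 g × 0.614 = 50.501 g.
M(O2) = 2(16.00) = 32.00 g/mol.
M(NO) = 14.01 + 16.00 = 30.01 g/mol.
n(O2) = 50.501 g / 32.00 g/mol = 1.5782 mol.
From the equation the O2:NO mole ratio is 1:2, so n(NO) = 1.5782 × 2/1 = 3.1563 mol.
Mass of NO = 3.1563 mol × 30.01 g/mol = 94.722 g.
Actual mass collected = 94.722 g × 0.586 = 55.507 g.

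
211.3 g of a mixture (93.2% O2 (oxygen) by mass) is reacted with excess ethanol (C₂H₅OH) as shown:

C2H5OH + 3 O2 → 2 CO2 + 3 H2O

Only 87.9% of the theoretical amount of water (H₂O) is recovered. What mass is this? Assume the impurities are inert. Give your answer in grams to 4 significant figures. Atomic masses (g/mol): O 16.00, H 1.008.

97.46 g

Pure O2 available = 211.3 g × 0.932 = 196.93 g.
M(O2) = 2(16.00) = 32.00 g/mol.
M(H2O) = 2(1.008) + 16.00 = 18.016 g/mol.
n(O2) = 196.93 g / 32.00 g/mol = 6.1541 mol.
From the equation the O2:H2O mole ratio is 3:3, so n(H2O) = 6.1541 × 3/3 = 6.1541 mol.
Mass of H2O = 6.1541 mol × 18.016 g/mol = 110.87 g.
Actual mass collected = 110.87 g × 0.879 = 97.457 g.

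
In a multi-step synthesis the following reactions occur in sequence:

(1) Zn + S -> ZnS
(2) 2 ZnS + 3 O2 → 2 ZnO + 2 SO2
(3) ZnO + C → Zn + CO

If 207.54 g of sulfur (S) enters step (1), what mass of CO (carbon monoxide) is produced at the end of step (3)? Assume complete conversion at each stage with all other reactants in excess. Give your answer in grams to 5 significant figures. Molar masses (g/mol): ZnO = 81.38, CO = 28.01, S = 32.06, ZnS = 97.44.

181.32 g

n(S) = 207.54 / 32.06 = 6.47349 mol.
Reaction (1): S→ZnS ratio 1:1 ⇒ n(ZnS) = 6.47349 mol.
Reaction (2): ZnS→ZnO ratio 2:2 ⇒ n(ZnO) = 6.47349 mol.
Reaction (3): ZnO→CO ratio 1:1 ⇒ n(CO) = 6.47349 mol.
Mass of CO = 6.47349 × 28.01 = 181.322 g.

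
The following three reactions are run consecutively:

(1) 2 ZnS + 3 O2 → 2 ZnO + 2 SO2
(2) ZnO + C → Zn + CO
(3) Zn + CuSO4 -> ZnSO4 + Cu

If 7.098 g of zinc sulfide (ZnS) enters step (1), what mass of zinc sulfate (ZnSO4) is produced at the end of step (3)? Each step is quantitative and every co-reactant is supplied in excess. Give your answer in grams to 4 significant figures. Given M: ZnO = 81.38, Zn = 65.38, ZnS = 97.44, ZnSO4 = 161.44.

n(ZnS) = 7.098 / 97.44 = 0.072845 mol.
Reaction (1): ZnS→ZnO ratio 2:2 ⇒ n(ZnO) = 0.072845 mol.
Reaction (2): ZnO→Zn ratio 1:1 ⇒ n(Zn) = 0.072845 mol.
Reaction (3): Zn→ZnSO4 ratio 1:1 ⇒ n(ZnSO4) = 0.072845 mol.
Mass of ZnSO4 = 0.072845 × 161.44 = 11.760 g.

11.76 g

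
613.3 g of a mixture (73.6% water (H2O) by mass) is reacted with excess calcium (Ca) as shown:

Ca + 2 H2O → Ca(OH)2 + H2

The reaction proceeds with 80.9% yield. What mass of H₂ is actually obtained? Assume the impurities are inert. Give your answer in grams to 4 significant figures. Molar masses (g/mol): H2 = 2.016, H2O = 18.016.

20.43 g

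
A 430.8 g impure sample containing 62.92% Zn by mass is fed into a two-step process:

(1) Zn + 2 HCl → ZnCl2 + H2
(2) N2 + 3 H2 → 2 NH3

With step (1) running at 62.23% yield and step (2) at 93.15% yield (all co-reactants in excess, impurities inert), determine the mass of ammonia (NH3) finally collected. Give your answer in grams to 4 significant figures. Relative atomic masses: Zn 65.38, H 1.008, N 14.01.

27.29 g

Pure Zn = 430.8 × 0.6292 = 271.06 g.
M(Zn) = 65.38 g/mol.
M(NH3) = 14.01 + 3(1.008) = 17.034 g/mol.
n(Zn) = 271.06 / 65.38 = 4.1459 mol.
Step 1 (Zn:H2 = 1:1): theoretical n(H2) = 4.1459 mol; at 62.23% yield, n(H2) = 2.5800 mol.
Step 2 (H2:NH3 = 3:2): theoretical n(NH3) = 1.7200 mol, so theoretical mass = 1.7200 × 17.034 = 29.298 g.
At 93.15% yield, actual mass of NH3 = 29.298 × 0.9315 = 27.292 g.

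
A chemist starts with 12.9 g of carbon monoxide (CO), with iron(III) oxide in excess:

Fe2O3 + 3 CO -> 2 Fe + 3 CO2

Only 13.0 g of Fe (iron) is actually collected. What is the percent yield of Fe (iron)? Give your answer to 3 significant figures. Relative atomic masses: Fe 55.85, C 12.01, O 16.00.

M(CO) = 12.01 + 16.00 = 28.01 g/mol.
M(Fe) = 55.85 g/mol.
n(CO) = 12.90 g / 28.01 g/mol = 0.4605 mol.
From the equation the CO:Fe mole ratio is 3:2, so n(Fe) = 0.4605 × 2/3 = 0.3070 mol.
Mass of Fe = 0.3070 mol × 55.85 g/mol = 17.15 g.
This is the theoretical yield. Percent yield = 13.0 g / 17.15 g × 100% = 75.81%.

75.8 %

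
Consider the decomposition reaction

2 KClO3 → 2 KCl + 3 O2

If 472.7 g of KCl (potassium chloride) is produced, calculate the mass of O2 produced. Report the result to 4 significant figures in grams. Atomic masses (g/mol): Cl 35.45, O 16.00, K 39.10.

304.4 g

M(KCl) = 39.10 + 35.45 = 74.55 g/mol.
M(O2) = 2(16.00) = 32.00 g/mol.
n(KCl) = 472.70 g / 74.55 g/mol = 6.3407 mol.
From the equation the KCl:O2 mole ratio is 2:3, so n(O2) = 6.3407 × 3/2 = 9.5111 mol.
Mass of O2 = 9.5111 mol × 32.00 g/mol = 304.35 g.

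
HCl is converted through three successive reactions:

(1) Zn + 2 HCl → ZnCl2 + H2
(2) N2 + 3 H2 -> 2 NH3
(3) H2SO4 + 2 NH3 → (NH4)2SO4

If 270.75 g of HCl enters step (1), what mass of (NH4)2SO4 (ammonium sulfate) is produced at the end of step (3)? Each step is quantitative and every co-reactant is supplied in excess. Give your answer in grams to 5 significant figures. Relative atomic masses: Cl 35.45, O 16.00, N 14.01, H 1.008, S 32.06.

163.56 g

M(HCl) = 1.008 + 35.45 = 36.458 g/mol.
M((NH4)2SO4) = 2(14.01) + 8(1.008) + 32.06 + 4(16.00) = 132.144 g/mol.
n(HCl) = 270.75 / 36.458 = 7.42635 mol.
Reaction (1): HCl→H2 ratio 2:1 ⇒ n(H2) = 3.71318 mol.
Reaction (2): H2→NH3 ratio 3:2 ⇒ n(NH3) = 2.47545 mol.
Reaction (3): NH3→(NH4)2SO4 ratio 2:1 ⇒ n((NH4)2SO4) = 1.23773 mol.
Mass of (NH4)2SO4 = 1.23773 × 132.144 = 163.558 g.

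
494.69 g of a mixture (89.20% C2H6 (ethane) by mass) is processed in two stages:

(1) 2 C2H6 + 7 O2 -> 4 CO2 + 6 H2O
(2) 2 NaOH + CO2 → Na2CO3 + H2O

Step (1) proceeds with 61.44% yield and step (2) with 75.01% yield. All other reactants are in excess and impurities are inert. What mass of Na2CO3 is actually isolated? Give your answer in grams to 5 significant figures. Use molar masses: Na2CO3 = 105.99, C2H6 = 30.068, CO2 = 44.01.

1433.7 g

Pure C2H6 = 494.69 × 0.8920 = 441.263 g.
n(C2H6) = 441.263 / 30.068 = 14.6755 mol.
Step 1 (C2H6:CO2 = 2:4): theoretical n(CO2) = 29.3510 mol; at 61.44% yield, n(CO2) = 18.0333 mol.
Step 2 (CO2:Na2CO3 = 1:1): theoretical n(Na2CO3) = 18.0333 mol, so theoretical mass = 18.0333 × 105.99 = 1911.35 g.
At 75.01% yield, actual mass of Na2CO3 = 1911.35 × 0.7501 = 1433.70 g.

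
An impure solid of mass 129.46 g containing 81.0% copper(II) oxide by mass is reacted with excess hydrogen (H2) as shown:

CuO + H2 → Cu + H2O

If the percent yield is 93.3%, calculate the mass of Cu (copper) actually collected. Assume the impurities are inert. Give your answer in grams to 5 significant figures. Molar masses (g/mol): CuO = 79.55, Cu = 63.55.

78.159 g

Pure CuO available = 129.46 g × 0.810 = 104.863 g.
n(CuO) = 104.863 g / 79.55 g/mol = 1.31820 mol.
From the equation the CuO:Cu mole ratio is 1:1, so n(Cu) = 1.31820 × 1/1 = 1.31820 mol.
Mass of Cu = 1.31820 mol × 63.55 g/mol = 83.7714 g.
Actual mass collected = 83.7714 g × 0.933 = 78.1588 g.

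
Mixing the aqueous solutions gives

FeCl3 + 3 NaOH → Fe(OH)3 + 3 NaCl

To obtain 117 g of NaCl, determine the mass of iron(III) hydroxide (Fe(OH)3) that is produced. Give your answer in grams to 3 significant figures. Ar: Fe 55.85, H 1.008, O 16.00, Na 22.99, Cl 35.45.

M(NaCl) = 22.99 + 35.45 = 58.44 g/mol.
M(Fe(OH)3) = 55.85 + 3(16.00) + 3(1.008) = 106.874 g/mol.
n(NaCl) = 117.0 g / 58.44 g/mol = 2.002 mol.
From the equation the NaCl:Fe(OH)3 mole ratio is 3:1, so n(Fe(OH)3) = 2.002 × 1/3 = 0.6674 mol.
Mass of Fe(OH)3 = 0.6674 mol × 106.874 g/mol = 71.32 g.

71.3 g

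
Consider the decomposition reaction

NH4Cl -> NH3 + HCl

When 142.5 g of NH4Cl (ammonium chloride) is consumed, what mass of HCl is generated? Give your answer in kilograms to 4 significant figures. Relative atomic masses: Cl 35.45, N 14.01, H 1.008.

0.09712 kg

M(NH4Cl) = 14.01 + 4(1.008) + 35.45 = 53.492 g/mol.
M(HCl) = 1.008 + 35.45 = 36.458 g/mol.
n(NH4Cl) = 142.50 g / 53.492 g/mol = 2.6639 mol.
From the equation the NH4Cl:HCl mole ratio is 1:1, so n(HCl) = 2.6639 × 1/1 = 2.6639 mol.
Mass of HCl = 2.6639 mol × 36.458 g/mol = 97.122 g.
Converting to kg: 97.122 g = 0.09712 kg.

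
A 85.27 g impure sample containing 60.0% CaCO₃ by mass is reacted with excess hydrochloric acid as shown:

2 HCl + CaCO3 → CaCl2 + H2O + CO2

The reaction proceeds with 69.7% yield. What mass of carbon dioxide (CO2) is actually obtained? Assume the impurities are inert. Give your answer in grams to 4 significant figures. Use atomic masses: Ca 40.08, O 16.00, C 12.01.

15.68 g

Pure CaCO3 available = 85.27 g × 0.600 = 51.162 g.
M(CaCO3) = 40.08 + 12.01 + 3(16.00) = 100.09 g/mol.
M(CO2) = 12.01 + 2(16.00) = 44.01 g/mol.
n(CaCO3) = 51.162 g / 100.09 g/mol = 0.51116 mol.
From the equation the CaCO3:CO2 mole ratio is 1:1, so n(CO2) = 0.51116 × 1/1 = 0.51116 mol.
Mass of CO2 = 0.51116 mol × 44.01 g/mol = 22.496 g.
Actual mass collected = 22.496 g × 0.697 = 15.680 g.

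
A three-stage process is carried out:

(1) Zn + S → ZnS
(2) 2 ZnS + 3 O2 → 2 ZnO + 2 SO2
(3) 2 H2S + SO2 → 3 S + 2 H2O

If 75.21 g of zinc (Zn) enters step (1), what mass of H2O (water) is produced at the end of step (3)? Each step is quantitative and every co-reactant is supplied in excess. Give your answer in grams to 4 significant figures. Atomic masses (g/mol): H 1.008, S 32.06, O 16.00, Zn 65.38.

M(Zn) = 65.38 g/mol.
M(H2O) = 2(1.008) + 16.00 = 18.016 g/mol.
n(Zn) = 75.21 / 65.38 = 1.1504 mol.
Reaction (1): Zn→ZnS ratio 1:1 ⇒ n(ZnS) = 1.1504 mol.
Reaction (2): ZnS→SO2 ratio 2:2 ⇒ n(SO2) = 1.1504 mol.
Reaction (3): SO2→H2O ratio 1:2 ⇒ n(H2O) = 2.3007 mol.
Mass of H2O = 2.3007 × 18.016 = 41.449 g.

41.45 g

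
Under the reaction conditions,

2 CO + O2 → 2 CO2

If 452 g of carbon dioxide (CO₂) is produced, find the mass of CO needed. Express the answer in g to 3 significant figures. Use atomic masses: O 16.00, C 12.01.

288 g

M(CO2) = 12.01 + 2(16.00) = 44.01 g/mol.
M(CO) = 12.01 + 16.00 = 28.01 g/mol.
n(CO2) = 452.0 g / 44.01 g/mol = 10.27 mol.
From the equation the CO2:CO mole ratio is 2:2, so n(CO) = 10.27 × 2/2 = 10.27 mol.
Mass of CO = 10.27 mol × 28.01 g/mol = 287.7 g.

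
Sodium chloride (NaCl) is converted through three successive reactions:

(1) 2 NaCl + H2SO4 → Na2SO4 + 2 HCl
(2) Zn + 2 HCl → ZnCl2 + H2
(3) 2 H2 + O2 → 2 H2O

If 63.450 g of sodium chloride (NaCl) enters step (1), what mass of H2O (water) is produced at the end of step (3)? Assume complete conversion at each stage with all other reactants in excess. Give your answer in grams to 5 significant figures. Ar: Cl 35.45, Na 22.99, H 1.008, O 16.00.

9.7802 g

M(NaCl) = 22.99 + 35.45 = 58.44 g/mol.
M(H2O) = 2(1.008) + 16.00 = 18.016 g/mol.
n(NaCl) = 63.450 / 58.44 = 1.08573 mol.
Reaction (1): NaCl→HCl ratio 2:2 ⇒ n(HCl) = 1.08573 mol.
Reaction (2): HCl→H2 ratio 2:1 ⇒ n(H2) = 0.542864 mol.
Reaction (3): H2→H2O ratio 2:2 ⇒ n(H2O) = 0.542864 mol.
Mass of H2O = 0.542864 × 18.016 = 9.78025 g.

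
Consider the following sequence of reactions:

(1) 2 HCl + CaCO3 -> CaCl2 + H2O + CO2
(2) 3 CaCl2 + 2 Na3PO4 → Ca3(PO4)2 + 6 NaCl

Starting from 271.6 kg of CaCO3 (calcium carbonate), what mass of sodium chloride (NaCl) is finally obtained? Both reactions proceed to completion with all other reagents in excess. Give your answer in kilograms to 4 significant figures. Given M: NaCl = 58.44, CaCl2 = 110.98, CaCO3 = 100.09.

271.6 kg = 271600 g.
n(CaCO3) = 271600 / 100.09 = 2713.6 mol.
Step 1 gives a 1:1 ratio of CaCO3 to CaCl2, so n(CaCl2) = 2713.6 mol.
In step 2 the CaCl2:NaCl ratio is 3:6, so n(NaCl) = 5427.1 mol.
Mass of NaCl = 5427.1 × 58.44 = 317160 g = 317.2 kg.

317.2 kg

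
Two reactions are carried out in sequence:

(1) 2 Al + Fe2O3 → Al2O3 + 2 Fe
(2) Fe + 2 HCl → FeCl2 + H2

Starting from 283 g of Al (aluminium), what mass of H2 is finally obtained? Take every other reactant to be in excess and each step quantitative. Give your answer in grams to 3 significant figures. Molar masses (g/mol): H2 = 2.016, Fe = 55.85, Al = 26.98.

n(Al) = 283.0 / 26.98 = 10.49 mol.
Step 1 gives a 2:2 ratio of Al to Fe, so n(Fe) = 10.49 mol.
In step 2 the Fe:H2 ratio is 1:1, so n(H2) = 10.49 mol.
Mass of H2 = 10.49 × 2.016 = 21.15 g.

21.1 g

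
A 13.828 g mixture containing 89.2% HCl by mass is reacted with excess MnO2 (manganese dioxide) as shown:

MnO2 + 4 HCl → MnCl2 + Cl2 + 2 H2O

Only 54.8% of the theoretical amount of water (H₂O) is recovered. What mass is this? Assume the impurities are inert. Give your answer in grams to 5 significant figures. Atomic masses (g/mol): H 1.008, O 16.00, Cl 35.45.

Pure HCl available = 13.828 g × 0.892 = 12.3346 g.
M(HCl) = 1.008 + 35.45 = 36.458 g/mol.
M(H2O) = 2(1.008) + 16.00 = 18.016 g/mol.
n(HCl) = 12.3346 g / 36.458 g/mol = 0.338323 mol.
From the equation the HCl:H2O mole ratio is 4:2, so n(H2O) = 0.338323 × 2/4 = 0.169161 mol.
Mass of H2O = 0.169161 mol × 18.016 g/mol = 3.04761 g.
Actual mass collected = 3.04761 g × 0.548 = 1.67009 g.

1.6701 g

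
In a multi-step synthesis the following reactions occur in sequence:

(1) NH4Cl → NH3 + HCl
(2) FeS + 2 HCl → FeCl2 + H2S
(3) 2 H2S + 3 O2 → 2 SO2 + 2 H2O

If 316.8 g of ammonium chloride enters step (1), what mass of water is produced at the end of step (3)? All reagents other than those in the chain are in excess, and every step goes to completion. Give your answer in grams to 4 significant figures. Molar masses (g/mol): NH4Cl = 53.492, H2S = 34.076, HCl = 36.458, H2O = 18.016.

53.35 g

n(NH4Cl) = 316.8 / 53.492 = 5.9224 mol.
Reaction (1): NH4Cl→HCl ratio 1:1 ⇒ n(HCl) = 5.9224 mol.
Reaction (2): HCl→H2S ratio 2:1 ⇒ n(H2S) = 2.9612 mol.
Reaction (3): H2S→H2O ratio 2:2 ⇒ n(H2O) = 2.9612 mol.
Mass of H2O = 2.9612 × 18.016 = 53.349 g.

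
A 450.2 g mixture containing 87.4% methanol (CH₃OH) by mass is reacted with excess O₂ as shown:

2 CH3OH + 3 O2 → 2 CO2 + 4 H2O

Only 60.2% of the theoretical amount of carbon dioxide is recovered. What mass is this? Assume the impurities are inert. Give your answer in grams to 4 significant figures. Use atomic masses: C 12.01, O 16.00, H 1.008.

325.3 g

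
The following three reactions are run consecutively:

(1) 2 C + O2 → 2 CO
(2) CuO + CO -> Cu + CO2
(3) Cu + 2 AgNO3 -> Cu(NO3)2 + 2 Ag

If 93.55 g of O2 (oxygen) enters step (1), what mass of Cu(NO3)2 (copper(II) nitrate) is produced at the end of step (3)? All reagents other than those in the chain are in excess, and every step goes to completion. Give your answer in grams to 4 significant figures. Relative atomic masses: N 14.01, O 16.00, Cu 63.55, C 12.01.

M(O2) = 2(16.00) = 32.00 g/mol.
M(Cu(NO3)2) = 63.55 + 2(14.01) + 6(16.00) = 187.57 g/mol.
n(O2) = 93.55 / 32.00 = 2.9234 mol.
Reaction (1): O2→CO ratio 1:2 ⇒ n(CO) = 5.8469 mol.
Reaction (2): CO→Cu ratio 1:1 ⇒ n(Cu) = 5.8469 mol.
Reaction (3): Cu→Cu(NO3)2 ratio 1:1 ⇒ n(Cu(NO3)2) = 5.8469 mol.
Mass of Cu(NO3)2 = 5.8469 × 187.57 = 1096.7 g.

1097 g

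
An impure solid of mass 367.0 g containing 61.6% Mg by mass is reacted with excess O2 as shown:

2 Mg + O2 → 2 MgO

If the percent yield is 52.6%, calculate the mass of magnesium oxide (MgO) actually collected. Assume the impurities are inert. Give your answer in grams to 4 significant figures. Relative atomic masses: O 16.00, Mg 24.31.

197.2 g

Pure Mg available = 367.0 g × 0.616 = 226.07 g.
M(Mg) = 24.31 g/mol.
M(MgO) = 24.31 + 16.00 = 40.31 g/mol.
n(Mg) = 226.07 g / 24.31 g/mol = 9.2995 mol.
From the equation the Mg:MgO mole ratio is 2:2, so n(MgO) = 9.2995 × 2/2 = 9.2995 mol.
Mass of MgO = 9.2995 mol × 40.31 g/mol = 374.86 g.
Actual mass collected = 374.86 g × 0.526 = 197.18 g.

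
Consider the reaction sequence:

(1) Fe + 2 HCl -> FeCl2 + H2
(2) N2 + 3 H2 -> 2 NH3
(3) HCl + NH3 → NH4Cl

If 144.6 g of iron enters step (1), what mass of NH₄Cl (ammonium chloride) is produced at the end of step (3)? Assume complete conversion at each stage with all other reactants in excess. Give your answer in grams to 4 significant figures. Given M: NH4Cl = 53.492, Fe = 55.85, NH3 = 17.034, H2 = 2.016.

92.33 g

n(Fe) = 144.6 / 55.85 = 2.5891 mol.
Reaction (1): Fe→H2 ratio 1:1 ⇒ n(H2) = 2.5891 mol.
Reaction (2): H2→NH3 ratio 3:2 ⇒ n(NH3) = 1.7261 mol.
Reaction (3): NH3→NH4Cl ratio 1:1 ⇒ n(NH4Cl) = 1.7261 mol.
Mass of NH4Cl = 1.7261 × 53.492 = 92.330 g.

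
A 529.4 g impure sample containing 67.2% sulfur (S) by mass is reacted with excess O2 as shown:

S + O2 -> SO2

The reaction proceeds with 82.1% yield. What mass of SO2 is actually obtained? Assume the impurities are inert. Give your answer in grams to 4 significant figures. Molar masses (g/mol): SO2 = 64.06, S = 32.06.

583.6 g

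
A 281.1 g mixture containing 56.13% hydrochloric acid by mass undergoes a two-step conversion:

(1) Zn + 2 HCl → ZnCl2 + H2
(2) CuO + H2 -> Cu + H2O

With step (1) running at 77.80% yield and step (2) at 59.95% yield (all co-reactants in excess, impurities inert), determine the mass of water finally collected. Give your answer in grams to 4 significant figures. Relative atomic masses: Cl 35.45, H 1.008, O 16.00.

Pure HCl = 281.1 × 0.5613 = 157.78 g.
M(HCl) = 1.008 + 35.45 = 36.458 g/mol.
M(H2O) = 2(1.008) + 16.00 = 18.016 g/mol.
n(HCl) = 157.78 / 36.458 = 4.3278 mol.
Step 1 (HCl:H2 = 2:1): theoretical n(H2) = 2.1639 mol; at 77.80% yield, n(H2) = 1.6835 mol.
Step 2 (H2:H2O = 1:1): theoretical n(H2O) = 1.6835 mol, so theoretical mass = 1.6835 × 18.016 = 30.330 g.
At 59.95% yield, actual mass of H2O = 30.330 × 0.5995 = 18.183 g.

18.18 g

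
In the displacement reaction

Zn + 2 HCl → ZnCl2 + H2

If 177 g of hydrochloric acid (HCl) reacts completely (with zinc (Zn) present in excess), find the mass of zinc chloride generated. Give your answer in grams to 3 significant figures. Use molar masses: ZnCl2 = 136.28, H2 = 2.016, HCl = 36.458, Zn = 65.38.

n(HCl) = 177.0 g / 36.458 g/mol = 4.855 mol.
From the equation the HCl:ZnCl2 mole ratio is 2:1, so n(ZnCl2) = 4.855 × 1/2 = 2.427 mol.
Mass of ZnCl2 = 2.427 mol × 136.28 g/mol = 330.8 g.

331 g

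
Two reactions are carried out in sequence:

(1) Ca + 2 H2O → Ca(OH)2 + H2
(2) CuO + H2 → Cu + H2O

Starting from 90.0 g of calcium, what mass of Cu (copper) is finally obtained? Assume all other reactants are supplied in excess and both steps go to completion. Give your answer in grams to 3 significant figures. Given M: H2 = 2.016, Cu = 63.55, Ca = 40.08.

143 g

n(Ca) = 90.00 / 40.08 = 2.246 mol.
Step 1 gives a 1:1 ratio of Ca to H2, so n(H2) = 2.246 mol.
In step 2 the H2:Cu ratio is 1:1, so n(Cu) = 2.246 mol.
Mass of Cu = 2.246 × 63.55 = 142.7 g.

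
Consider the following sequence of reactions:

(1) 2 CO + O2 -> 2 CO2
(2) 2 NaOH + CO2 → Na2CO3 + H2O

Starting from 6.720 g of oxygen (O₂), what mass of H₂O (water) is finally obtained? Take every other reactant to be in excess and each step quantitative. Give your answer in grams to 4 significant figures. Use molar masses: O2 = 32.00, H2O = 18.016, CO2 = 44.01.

7.567 g

n(O2) = 6.7200 / 32.00 = 0.21000 mol.
Step 1 gives a 1:2 ratio of O2 to CO2, so n(CO2) = 0.42000 mol.
In step 2 the CO2:H2O ratio is 1:1, so n(H2O) = 0.42000 mol.
Mass of H2O = 0.42000 × 18.016 = 7.5667 g.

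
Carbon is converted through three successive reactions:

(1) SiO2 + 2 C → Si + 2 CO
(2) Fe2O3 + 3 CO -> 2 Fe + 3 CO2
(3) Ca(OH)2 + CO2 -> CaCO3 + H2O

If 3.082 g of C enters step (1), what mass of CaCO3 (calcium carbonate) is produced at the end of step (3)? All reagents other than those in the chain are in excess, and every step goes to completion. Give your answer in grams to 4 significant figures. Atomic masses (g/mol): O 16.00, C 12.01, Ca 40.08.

25.69 g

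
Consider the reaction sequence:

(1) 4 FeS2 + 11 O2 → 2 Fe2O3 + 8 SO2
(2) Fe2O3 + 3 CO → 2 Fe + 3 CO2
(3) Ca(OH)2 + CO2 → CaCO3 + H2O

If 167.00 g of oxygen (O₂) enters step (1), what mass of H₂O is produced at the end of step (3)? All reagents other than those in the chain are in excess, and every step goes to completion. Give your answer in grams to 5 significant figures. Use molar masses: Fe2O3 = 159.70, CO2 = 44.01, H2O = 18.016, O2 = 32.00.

n(O2) = 167.00 / 32.00 = 5.21875 mol.
Reaction (1): O2→Fe2O3 ratio 11:2 ⇒ n(Fe2O3) = 0.948864 mol.
Reaction (2): Fe2O3→CO2 ratio 1:3 ⇒ n(CO2) = 2.84659 mol.
Reaction (3): CO2→H2O ratio 1:1 ⇒ n(H2O) = 2.84659 mol.
Mass of H2O = 2.84659 × 18.016 = 51.2842 g.

51.284 g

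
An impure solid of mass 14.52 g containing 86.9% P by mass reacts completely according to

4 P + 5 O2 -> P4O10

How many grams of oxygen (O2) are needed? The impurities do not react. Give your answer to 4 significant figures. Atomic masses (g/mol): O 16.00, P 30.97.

16.30 g

Mass of pure P = 14.52 g × 0.869 = 12.618 g.
M(P) = 30.97 g/mol.
M(O2) = 2(16.00) = 32.00 g/mol.
n(P) = 12.618 g / 30.97 g/mol = 0.40742 mol.
From the equation the P:O2 mole ratio is 4:5, so n(O2) = 0.40742 × 5/4 = 0.50928 mol.
Mass of O2 = 0.50928 mol × 32.00 g/mol = 16.297 g.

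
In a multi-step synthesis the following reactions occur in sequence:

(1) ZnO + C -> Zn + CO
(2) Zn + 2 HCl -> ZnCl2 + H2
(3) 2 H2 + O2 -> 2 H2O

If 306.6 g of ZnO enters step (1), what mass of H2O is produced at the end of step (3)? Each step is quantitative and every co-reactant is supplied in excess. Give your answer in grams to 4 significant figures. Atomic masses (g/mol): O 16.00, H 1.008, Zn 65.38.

M(ZnO) = 65.38 + 16.00 = 81.38 g/mol.
M(H2O) = 2(1.008) + 16.00 = 18.016 g/mol.
n(ZnO) = 306.6 / 81.38 = 3.7675 mol.
Reaction (1): ZnO→Zn ratio 1:1 ⇒ n(Zn) = 3.7675 mol.
Reaction (2): Zn→H2 ratio 1:1 ⇒ n(H2) = 3.7675 mol.
Reaction (3): H2→H2O ratio 2:2 ⇒ n(H2O) = 3.7675 mol.
Mass of H2O = 3.7675 × 18.016 = 67.875 g.

67.88 g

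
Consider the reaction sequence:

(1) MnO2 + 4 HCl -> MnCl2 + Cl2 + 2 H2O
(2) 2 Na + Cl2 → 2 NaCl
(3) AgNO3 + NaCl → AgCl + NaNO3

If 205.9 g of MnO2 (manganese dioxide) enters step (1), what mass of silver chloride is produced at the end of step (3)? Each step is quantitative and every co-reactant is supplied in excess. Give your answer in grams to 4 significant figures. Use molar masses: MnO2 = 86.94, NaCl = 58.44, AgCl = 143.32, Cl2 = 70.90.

678.8 g

n(MnO2) = 205.9 / 86.94 = 2.3683 mol.
Reaction (1): MnO2→Cl2 ratio 1:1 ⇒ n(Cl2) = 2.3683 mol.
Reaction (2): Cl2→NaCl ratio 1:2 ⇒ n(NaCl) = 4.7366 mol.
Reaction (3): NaCl→AgCl ratio 1:1 ⇒ n(AgCl) = 4.7366 mol.
Mass of AgCl = 4.7366 × 143.32 = 678.85 g.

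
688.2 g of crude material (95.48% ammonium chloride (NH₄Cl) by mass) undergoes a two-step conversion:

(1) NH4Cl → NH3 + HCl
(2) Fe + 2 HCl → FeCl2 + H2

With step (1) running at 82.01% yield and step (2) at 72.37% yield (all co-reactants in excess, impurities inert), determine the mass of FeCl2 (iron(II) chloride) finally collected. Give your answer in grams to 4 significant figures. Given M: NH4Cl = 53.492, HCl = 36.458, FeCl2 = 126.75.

Pure NH4Cl = 688.2 × 0.9548 = 657.09 g.
n(NH4Cl) = 657.09 / 53.492 = 12.284 mol.
Step 1 (NH4Cl:HCl = 1:1): theoretical n(HCl) = 12.284 mol; at 82.01% yield, n(HCl) = 10.074 mol.
Step 2 (HCl:FeCl2 = 2:1): theoretical n(FeCl2) = 5.0370 mol, so theoretical mass = 5.0370 × 126.75 = 638.44 g.
At 72.37% yield, actual mass of FeCl2 = 638.44 × 0.7237 = 462.04 g.

462.0 g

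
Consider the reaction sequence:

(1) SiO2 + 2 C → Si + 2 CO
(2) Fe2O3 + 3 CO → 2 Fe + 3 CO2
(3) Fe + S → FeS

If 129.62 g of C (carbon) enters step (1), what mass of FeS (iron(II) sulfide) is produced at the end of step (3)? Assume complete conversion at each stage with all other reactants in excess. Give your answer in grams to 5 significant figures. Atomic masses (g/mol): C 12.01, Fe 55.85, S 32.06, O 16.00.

632.52 g

M(C) = 12.01 g/mol.
M(FeS) = 55.85 + 32.06 = 87.91 g/mol.
n(C) = 129.62 / 12.01 = 10.7927 mol.
Reaction (1): C→CO ratio 2:2 ⇒ n(CO) = 10.7927 mol.
Reaction (2): CO→Fe ratio 3:2 ⇒ n(Fe) = 7.19512 mol.
Reaction (3): Fe→FeS ratio 1:1 ⇒ n(FeS) = 7.19512 mol.
Mass of FeS = 7.19512 × 87.91 = 632.523 g.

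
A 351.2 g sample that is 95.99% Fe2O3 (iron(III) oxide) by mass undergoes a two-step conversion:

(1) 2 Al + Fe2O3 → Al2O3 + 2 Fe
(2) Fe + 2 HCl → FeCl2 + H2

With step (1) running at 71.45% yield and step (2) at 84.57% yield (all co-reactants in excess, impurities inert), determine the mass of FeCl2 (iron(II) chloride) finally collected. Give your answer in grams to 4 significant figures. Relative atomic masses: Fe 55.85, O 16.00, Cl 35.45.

Pure Fe2O3 = 351.2 × 0.9599 = 337.12 g.
M(Fe2O3) = 2(55.85) + 3(16.00) = 159.70 g/mol.
M(FeCl2) = 55.85 + 2(35.45) = 126.75 g/mol.
n(Fe2O3) = 337.12 / 159.70 = 2.1109 mol.
Step 1 (Fe2O3:Fe = 1:2): theoretical n(Fe) = 4.2219 mol; at 71.45% yield, n(Fe) = 3.0165 mol.
Step 2 (Fe:FeCl2 = 1:1): theoretical n(FeCl2) = 3.0165 mol, so theoretical mass = 3.0165 × 126.75 = 382.35 g.
At 84.57% yield, actual mass of FeCl2 = 382.35 × 0.8457 = 323.35 g.

323.3 g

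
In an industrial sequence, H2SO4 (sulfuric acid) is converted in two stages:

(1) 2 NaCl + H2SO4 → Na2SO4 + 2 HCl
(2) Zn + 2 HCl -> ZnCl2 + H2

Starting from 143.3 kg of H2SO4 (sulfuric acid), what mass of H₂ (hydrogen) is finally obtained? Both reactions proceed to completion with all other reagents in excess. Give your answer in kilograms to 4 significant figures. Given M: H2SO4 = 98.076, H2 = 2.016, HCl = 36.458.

2.946 kg

143.3 kg = 143300 g.
n(H2SO4) = 143300 / 98.076 = 1461.1 mol.
Step 1 gives a 1:2 ratio of H2SO4 to HCl, so n(HCl) = 2922.2 mol.
In step 2 the HCl:H2 ratio is 2:1, so n(H2) = 1461.1 mol.
Mass of H2 = 1461.1 × 2.016 = 2945.6 g = 2.946 kg.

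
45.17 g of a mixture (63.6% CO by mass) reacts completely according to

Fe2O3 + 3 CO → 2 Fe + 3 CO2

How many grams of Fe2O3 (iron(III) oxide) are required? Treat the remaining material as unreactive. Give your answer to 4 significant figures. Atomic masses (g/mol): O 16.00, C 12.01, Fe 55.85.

54.60 g

Mass of pure CO = 45.17 g × 0.636 = 28.728 g.
M(CO) = 12.01 + 16.00 = 28.01 g/mol.
M(Fe2O3) = 2(55.85) + 3(16.00) = 159.70 g/mol.
n(CO) = 28.728 g / 28.01 g/mol = 1.0256 mol.
From the equation the CO:Fe2O3 mole ratio is 3:1, so n(Fe2O3) = 1.0256 × 1/3 = 0.34188 mol.
Mass of Fe2O3 = 0.34188 mol × 159.70 g/mol = 54.598 g.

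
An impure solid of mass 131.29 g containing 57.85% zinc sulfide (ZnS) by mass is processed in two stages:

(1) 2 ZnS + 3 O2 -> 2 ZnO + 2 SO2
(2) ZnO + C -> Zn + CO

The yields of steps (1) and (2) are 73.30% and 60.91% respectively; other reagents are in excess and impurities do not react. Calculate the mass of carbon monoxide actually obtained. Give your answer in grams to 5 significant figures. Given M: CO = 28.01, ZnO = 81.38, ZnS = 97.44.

9.7477 g

Pure ZnS = 131.29 × 0.5785 = 75.9513 g.
n(ZnS) = 75.9513 / 97.44 = 0.779467 mol.
Step 1 (ZnS:ZnO = 2:2): theoretical n(ZnO) = 0.779467 mol; at 73.30% yield, n(ZnO) = 0.571349 mol.
Step 2 (ZnO:CO = 1:1): theoretical n(CO) = 0.571349 mol, so theoretical mass = 0.571349 × 28.01 = 16.0035 g.
At 60.91% yield, actual mass of CO = 16.0035 × 0.6091 = 9.74773 g.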